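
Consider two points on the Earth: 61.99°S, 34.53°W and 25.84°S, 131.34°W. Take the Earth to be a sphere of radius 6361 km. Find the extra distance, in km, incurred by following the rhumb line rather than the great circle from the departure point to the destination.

561 km

Great circle: cos σ = sin φ₁ sin φ₂ + cos φ₁ cos φ₂ cos Δλ,  σ = 1.2295 rad → d_gc = 7821.0 km
Rhumb line: Δψ = +0.9215, q = Δφ/Δψ = 0.6847, d_rh = R√(Δφ²+q²Δλ²) = 8382.1 km
Excess = 8382.1 − 7821.0 = 561.1 ≈ 561 km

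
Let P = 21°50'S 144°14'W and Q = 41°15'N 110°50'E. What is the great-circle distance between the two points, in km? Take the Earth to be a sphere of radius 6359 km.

12781 km

Haversine: a = sin²(Δφ/2)+cos φ₁ cos φ₂ sin²(Δλ/2) = 0.71253;  σ = 2·atan2(√a,√(1−a))
σ = 115.155° → d = Rσ = 6359·2.00983 = 12781 km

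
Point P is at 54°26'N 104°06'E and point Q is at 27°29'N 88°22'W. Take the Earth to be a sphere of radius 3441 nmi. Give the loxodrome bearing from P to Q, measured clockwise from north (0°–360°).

102.3°

Meridional parts: M(φ₁)=+1.1371, M(φ₂)=+0.4992 → ΔM = -0.6379;  Δλ = +2.9240 rad
tan C = Δλ / ΔM = -4.5837 → C = 102.31°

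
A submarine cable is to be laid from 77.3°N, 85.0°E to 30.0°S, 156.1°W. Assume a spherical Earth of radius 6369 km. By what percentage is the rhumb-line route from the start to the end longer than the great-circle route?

Great circle: σ = 2.1893 rad → d_gc = Rσ = 13943.4 km
Rhumb: Δφ = -1.8727, Δλ = +2.0752, Δψ = -2.7450, q = Δφ/Δψ = 0.6822 → d_rh = R√(Δφ²+q²Δλ²) = 14952.4 km
Excess = (14952.4 − 13943.4) / 13943.4 = 1009.0 / 13943.4 = 7.24% ≈ 7.2%

7.2%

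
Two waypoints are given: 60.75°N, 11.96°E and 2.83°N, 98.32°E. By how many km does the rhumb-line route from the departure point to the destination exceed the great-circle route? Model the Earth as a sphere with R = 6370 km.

Great circle: cos σ = sin φ₁ sin φ₂ + cos φ₁ cos φ₂ cos Δλ,  σ = 1.4967 rad → d_gc = 9533.8 km
Rhumb line: Δψ = -1.2940, q = Δφ/Δψ = 0.7812, d_rh = R√(Δφ²+q²Δλ²) = 9885.5 km
Excess = 9885.5 − 9533.8 = 351.7 ≈ 352 km

352 km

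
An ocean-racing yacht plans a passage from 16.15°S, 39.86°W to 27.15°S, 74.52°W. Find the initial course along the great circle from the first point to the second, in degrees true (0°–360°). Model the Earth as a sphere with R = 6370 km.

245.1°

N = sin Δλ·cos φ₂ = -0.5060;  D = cos φ₁ sin φ₂ − sin φ₁ cos φ₂ cos Δλ = -0.2347
initial course = atan2(N, D) = 245.12°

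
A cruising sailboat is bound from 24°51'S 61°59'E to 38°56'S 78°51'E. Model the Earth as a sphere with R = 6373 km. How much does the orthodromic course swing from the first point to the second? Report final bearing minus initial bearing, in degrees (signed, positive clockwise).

-9.0°

Initial bearing θ₁ = atan2(sin Δλ cos φ₂, cos φ₁ sin φ₂ − sin φ₁ cos φ₂ cos Δλ) = 138.75°
Final bearing θ₂ = (initial bearing from the destination back to the start) + 180° = 129.73°
Δθ = θ₂ − θ₁ = -9.0°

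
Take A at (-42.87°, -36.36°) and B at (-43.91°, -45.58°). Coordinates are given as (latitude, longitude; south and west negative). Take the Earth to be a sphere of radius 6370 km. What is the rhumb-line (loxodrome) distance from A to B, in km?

Rhumb course C = atan2(Δλ, Δψ) with Δψ = ln[tan(π/4+φ₂/2)/tan(π/4+φ₁/2)] = -0.0250, Δλ = -0.1609 → C = 261.18°
d = R·|Δφ| / |cos C| = 6370·0.01815 / 0.15339 = 754 km

754 km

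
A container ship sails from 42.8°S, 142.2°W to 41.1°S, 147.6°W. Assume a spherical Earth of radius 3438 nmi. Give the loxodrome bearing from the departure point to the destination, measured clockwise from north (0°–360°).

292.9°

Meridional parts: M(φ₁)=-0.8281, M(φ₂)=-0.7882 → ΔM = +0.0399;  Δλ = -0.0942 rad
tan C = Δλ / ΔM = -2.3622 → C = 292.94°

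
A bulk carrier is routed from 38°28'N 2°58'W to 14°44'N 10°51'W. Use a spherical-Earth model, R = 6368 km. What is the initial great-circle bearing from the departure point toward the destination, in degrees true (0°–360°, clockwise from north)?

198.5°

N = sin Δλ·cos φ₂ = -0.1326;  D = cos φ₁ sin φ₂ − sin φ₁ cos φ₂ cos Δλ = -0.3968
initial course = atan2(N, D) = 198.48°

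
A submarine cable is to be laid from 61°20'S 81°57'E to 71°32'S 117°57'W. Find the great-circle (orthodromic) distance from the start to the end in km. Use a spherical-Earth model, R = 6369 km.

cos σ = sin φ₁ sin φ₂ + cos φ₁ cos φ₂ cos Δλ
      = sin(-61.33°)sin(-71.53°) + cos(-61.33°)cos(-71.53°)cos(160.10°) = 0.6894
σ = 46.420° → d = Rσ = 6369·0.81018 = 5160 km

5160 km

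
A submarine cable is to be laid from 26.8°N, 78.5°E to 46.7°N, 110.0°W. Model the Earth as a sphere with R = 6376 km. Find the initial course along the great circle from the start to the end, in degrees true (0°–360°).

N = sin Δλ·cos φ₂ = +0.1014;  D = cos φ₁ sin φ₂ − sin φ₁ cos φ₂ cos Δλ = +0.9554
initial course = atan2(N, D) = 6.06°

6.1°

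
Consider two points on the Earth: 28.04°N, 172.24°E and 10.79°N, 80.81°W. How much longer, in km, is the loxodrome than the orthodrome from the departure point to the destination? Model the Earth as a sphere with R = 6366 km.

Great circle: cos σ = sin φ₁ sin φ₂ + cos φ₁ cos φ₂ cos Δλ,  σ = 1.7363 rad → d_gc = 11053.4 km
Rhumb line: Δψ = -0.3207, q = Δφ/Δψ = 0.9387, d_rh = R√(Δφ²+q²Δλ²) = 11317.7 km
Excess = 11317.7 − 11053.4 = 264.3 ≈ 264 km

264 km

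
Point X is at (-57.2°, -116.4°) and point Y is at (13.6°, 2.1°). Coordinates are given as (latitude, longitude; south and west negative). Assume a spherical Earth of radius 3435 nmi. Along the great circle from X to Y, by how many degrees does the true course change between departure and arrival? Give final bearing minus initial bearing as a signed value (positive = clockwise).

-74.9°

Initial bearing θ₁ = atan2(sin Δλ cos φ₂, cos φ₁ sin φ₂ − sin φ₁ cos φ₂ cos Δλ) = 107.08°
Final bearing θ₂ = (initial bearing from the destination back to the start) + 180° = 32.19°
Δθ = θ₂ − θ₁ = -74.9°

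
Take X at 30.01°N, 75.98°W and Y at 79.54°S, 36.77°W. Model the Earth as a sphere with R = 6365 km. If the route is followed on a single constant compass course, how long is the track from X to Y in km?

12495 km

Δψ = ln[tan(π/4+φ₂/2)/tan(π/4+φ₁/2)] = -2.9405;  Δφ = -1.9120 rad,  Δλ = +0.6843 rad
q = Δφ/Δψ = 0.6502
d = R·√(Δφ² + q²Δλ²) = 6365·1.96310 = 12495 km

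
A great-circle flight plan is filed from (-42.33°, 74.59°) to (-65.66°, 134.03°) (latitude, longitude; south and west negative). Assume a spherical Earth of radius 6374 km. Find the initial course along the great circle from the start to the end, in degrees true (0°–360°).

N = sin Δλ·cos φ₂ = +0.3549;  D = cos φ₁ sin φ₂ − sin φ₁ cos φ₂ cos Δλ = -0.5325
initial course = atan2(N, D) = 146.32°

146.3°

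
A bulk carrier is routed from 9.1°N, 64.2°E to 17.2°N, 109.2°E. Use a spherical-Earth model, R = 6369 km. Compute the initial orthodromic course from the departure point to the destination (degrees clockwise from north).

74.7°

θ = atan2( sin Δλ·cos φ₂ ,  cos φ₁ sin φ₂ − sin φ₁ cos φ₂ cos Δλ )
  = atan2(+0.6755, +0.1852) = 74.67°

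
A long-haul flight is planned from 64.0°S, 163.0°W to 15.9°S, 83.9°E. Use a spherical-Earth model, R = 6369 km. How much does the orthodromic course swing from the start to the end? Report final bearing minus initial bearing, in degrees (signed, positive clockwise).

At departure: θ₁ = atan2(sin Δλ cos φ₂, cos φ₁ sin φ₂ − sin φ₁ cos φ₂ cos Δλ) = 242.56°
At arrival: θ₂ = atan2(sin Δλ cos φ₁, −cos φ₂ sin φ₁ + sin φ₂ cos φ₁ cos Δλ) = 336.14°
Δθ = θ₂ − θ₁ = +93.6°

+93.6°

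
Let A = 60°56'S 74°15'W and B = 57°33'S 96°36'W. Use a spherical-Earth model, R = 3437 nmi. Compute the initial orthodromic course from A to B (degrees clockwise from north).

N = sin Δλ·cos φ₂ = -0.2040;  D = cos φ₁ sin φ₂ − sin φ₁ cos φ₂ cos Δλ = +0.0238
initial course = atan2(N, D) = 276.65°

276.6°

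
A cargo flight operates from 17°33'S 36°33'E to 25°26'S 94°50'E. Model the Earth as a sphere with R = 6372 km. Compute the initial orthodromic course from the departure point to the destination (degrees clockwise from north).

109.1°

θ = atan2( sin Δλ·cos φ₂ ,  cos φ₁ sin φ₂ − sin φ₁ cos φ₂ cos Δλ )
  = atan2(+0.7682, -0.2663) = 109.12°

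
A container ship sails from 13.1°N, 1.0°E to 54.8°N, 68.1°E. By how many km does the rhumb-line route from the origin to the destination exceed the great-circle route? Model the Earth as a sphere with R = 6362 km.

Great circle: cos σ = sin φ₁ sin φ₂ + cos φ₁ cos φ₂ cos Δλ,  σ = 1.1553 rad → d_gc = 7349.8 km
Rhumb line: Δψ = +0.9175, q = Δφ/Δψ = 0.7932, d_rh = R√(Δφ²+q²Δλ²) = 7507.9 km
Excess = 7507.9 − 7349.8 = 158.1 ≈ 158 km

158 km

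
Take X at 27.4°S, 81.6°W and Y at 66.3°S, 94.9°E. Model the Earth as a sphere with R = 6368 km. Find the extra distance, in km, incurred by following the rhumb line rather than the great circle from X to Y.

Great circle: cos σ = sin φ₁ sin φ₂ + cos φ₁ cos φ₂ cos Δλ,  σ = 1.5056 rad → d_gc = 9587.4 km
Rhumb line: Δψ = -1.0639, q = Δφ/Δψ = 0.6381, d_rh = R√(Δφ²+q²Δλ²) = 13243.7 km
Excess = 13243.7 − 9587.4 = 3656.3 ≈ 3656 km

3656 km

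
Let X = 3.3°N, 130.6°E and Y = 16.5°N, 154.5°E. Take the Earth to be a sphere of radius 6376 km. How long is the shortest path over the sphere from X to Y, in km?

cos σ = sin φ₁ sin φ₂ + cos φ₁ cos φ₂ cos Δλ
      = sin(3.30°)sin(16.50°) + cos(3.30°)cos(16.50°)cos(23.90°) = 0.8915
σ = 26.938° → d = Rσ = 6376·0.47015 = 2998 km

2998 km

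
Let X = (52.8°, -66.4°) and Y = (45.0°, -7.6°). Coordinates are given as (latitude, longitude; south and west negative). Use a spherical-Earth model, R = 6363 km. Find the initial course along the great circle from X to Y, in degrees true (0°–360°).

θ = atan2( sin Δλ·cos φ₂ ,  cos φ₁ sin φ₂ − sin φ₁ cos φ₂ cos Δλ )
  = atan2(+0.6048, +0.1357) = 77.35°

77.4°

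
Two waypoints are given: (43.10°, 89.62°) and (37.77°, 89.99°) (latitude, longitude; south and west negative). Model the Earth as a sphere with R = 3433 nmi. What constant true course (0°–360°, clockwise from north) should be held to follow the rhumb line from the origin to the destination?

Δψ = ln[tan(π/4+φ₂/2)/tan(π/4+φ₁/2)] = -0.1223
Δλ = +0.0065 rad (taken the short way round)
course = atan2(Δλ, Δψ) = 176.98°

177.0°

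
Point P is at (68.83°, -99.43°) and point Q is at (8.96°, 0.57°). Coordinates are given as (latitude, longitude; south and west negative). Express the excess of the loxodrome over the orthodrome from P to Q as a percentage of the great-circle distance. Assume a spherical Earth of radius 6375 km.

7.0%

Great circle: σ = 1.4874 rad → d_gc = Rσ = 9482.2 km
Rhumb: Δφ = -1.0449, Δλ = +1.7453, Δψ = -1.5203, q = Δφ/Δψ = 0.6873 → d_rh = R√(Δφ²+q²Δλ²) = 10141.9 km
Excess = (10141.9 − 9482.2) / 9482.2 = 659.7 / 9482.2 = 6.96% ≈ 7.0%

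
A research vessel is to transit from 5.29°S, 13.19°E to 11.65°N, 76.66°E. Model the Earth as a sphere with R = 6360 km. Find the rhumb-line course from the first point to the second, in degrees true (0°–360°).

75.0°

Δψ = ln[tan(π/4+φ₂/2)/tan(π/4+φ₁/2)] = +0.2972
Δλ = +1.1078 rad (taken the short way round)
course = atan2(Δλ, Δψ) = 74.98°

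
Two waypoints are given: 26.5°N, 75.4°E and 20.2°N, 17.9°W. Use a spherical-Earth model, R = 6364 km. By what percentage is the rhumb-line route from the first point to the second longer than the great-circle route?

2.3%

Great circle: σ = 1.4649 rad → d_gc = Rσ = 9322.5 km
Rhumb: Δφ = -0.1100, Δλ = -1.6284, Δψ = -0.1198, q = Δφ/Δψ = 0.9175 → d_rh = R√(Δφ²+q²Δλ²) = 9533.5 km
Excess = (9533.5 − 9322.5) / 9322.5 = 211.0 / 9322.5 = 2.26% ≈ 2.3%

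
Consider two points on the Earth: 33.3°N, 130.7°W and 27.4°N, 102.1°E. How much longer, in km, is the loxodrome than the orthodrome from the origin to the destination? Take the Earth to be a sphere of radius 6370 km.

Great circle: cos σ = sin φ₁ sin φ₂ + cos φ₁ cos φ₂ cos Δλ,  σ = 1.7681 rad → d_gc = 11262.5 km
Rhumb line: Δψ = -0.1194, q = Δφ/Δψ = 0.8623, d_rh = R√(Δφ²+q²Δλ²) = 12212.2 km
Excess = 12212.2 − 11262.5 = 949.7 ≈ 950 km

950 km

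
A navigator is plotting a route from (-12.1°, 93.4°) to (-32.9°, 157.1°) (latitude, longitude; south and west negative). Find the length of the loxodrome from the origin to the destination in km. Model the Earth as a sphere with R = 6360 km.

6883 km

Rhumb course C = atan2(Δλ, Δψ) with Δψ = ln[tan(π/4+φ₂/2)/tan(π/4+φ₁/2)] = -0.3959, Δλ = +1.1118 → C = 109.60°
d = R·|Δφ| / |cos C| = 6360·0.36303 / 0.33544 = 6883 km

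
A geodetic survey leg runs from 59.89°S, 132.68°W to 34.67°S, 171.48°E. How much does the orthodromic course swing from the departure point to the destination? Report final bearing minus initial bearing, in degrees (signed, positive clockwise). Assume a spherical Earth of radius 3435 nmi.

+43.5°

Initial bearing θ₁ = atan2(sin Δλ cos φ₂, cos φ₁ sin φ₂ − sin φ₁ cos φ₂ cos Δλ) = 279.52°
Final bearing θ₂ = (initial bearing from the destination back to the start) + 180° = 323.02°
Δθ = θ₂ − θ₁ = +43.5°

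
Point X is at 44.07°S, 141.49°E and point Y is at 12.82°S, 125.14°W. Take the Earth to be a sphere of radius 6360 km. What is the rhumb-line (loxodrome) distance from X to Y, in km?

9581 km

Rhumb course C = atan2(Δλ, Δψ) with Δψ = ln[tan(π/4+φ₂/2)/tan(π/4+φ₁/2)] = +0.6330, Δλ = +1.6296 → C = 68.77°
d = R·|Δφ| / |cos C| = 6360·0.54542 / 0.36206 = 9581 km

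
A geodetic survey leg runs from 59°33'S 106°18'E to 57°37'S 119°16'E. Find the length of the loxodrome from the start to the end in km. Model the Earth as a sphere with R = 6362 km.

Δψ = ln[tan(π/4+φ₂/2)/tan(π/4+φ₁/2)] = +0.0648;  Δφ = +0.0337 rad,  Δλ = +0.2263 rad
q = Δφ/Δψ = 0.5211
d = R·√(Δφ² + q²Δλ²) = 6362·0.12266 = 780 km

780 km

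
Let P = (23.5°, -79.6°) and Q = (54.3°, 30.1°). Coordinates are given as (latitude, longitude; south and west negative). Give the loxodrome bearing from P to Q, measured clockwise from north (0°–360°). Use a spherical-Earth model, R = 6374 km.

69.6°

Meridional parts: M(φ₁)=+0.4222, M(φ₂)=+1.1331 → ΔM = +0.7110;  Δλ = +1.9146 rad
tan C = Δλ / ΔM = +2.6930 → C = 69.63°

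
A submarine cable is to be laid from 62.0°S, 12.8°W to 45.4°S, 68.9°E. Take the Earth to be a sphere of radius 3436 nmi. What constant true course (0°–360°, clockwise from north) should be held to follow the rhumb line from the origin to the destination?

Δψ = ln[tan(π/4+φ₂/2)/tan(π/4+φ₁/2)] = +0.4977
Δλ = +1.4259 rad (taken the short way round)
course = atan2(Δλ, Δψ) = 70.76°

70.8°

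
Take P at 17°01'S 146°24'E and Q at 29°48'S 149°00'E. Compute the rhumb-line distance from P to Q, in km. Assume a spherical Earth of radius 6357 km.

Δψ = ln[tan(π/4+φ₂/2)/tan(π/4+φ₁/2)] = -0.2438;  Δφ = -0.2231 rad,  Δλ = +0.0454 rad
q = Δφ/Δψ = 0.9151
d = R·√(Δφ² + q²Δλ²) = 6357·0.22694 = 1443 km

1443 km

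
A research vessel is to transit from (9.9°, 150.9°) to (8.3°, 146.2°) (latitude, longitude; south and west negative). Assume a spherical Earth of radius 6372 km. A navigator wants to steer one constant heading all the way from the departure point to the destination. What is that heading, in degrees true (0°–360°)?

251.0°

Δψ = ln[tan(π/4+φ₂/2)/tan(π/4+φ₁/2)] = -0.0283
Δλ = -0.0820 rad (taken the short way round)
course = atan2(Δλ, Δψ) = 250.98°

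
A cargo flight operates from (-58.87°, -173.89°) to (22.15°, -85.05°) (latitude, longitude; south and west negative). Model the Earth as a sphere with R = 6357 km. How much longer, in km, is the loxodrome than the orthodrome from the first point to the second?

Great circle: cos σ = sin φ₁ sin φ₂ + cos φ₁ cos φ₂ cos Δλ,  σ = 1.8892 rad → d_gc = 12009.6 km
Rhumb line: Δψ = +1.6748, q = Δφ/Δψ = 0.8443, d_rh = R√(Δφ²+q²Δλ²) = 12250.3 km
Excess = 12250.3 − 12009.6 = 240.7 ≈ 241 km

241 km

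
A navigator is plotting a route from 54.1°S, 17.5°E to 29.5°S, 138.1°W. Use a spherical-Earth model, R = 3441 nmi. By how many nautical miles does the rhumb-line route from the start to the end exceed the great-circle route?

Great circle: cos σ = sin φ₁ sin φ₂ + cos φ₁ cos φ₂ cos Δλ,  σ = 1.6367 rad → d_gc = 5632.0 nmi
Rhumb line: Δψ = +0.5879, q = Δφ/Δψ = 0.7303, d_rh = R√(Δφ²+q²Δλ²) = 6982.8 nmi
Excess = 6982.8 − 5632.0 = 1350.8 ≈ 1351 nmi

1351 nmi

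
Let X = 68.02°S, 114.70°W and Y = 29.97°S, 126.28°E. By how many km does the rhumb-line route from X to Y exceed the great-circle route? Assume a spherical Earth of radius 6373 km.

Great circle: cos σ = sin φ₁ sin φ₂ + cos φ₁ cos φ₂ cos Δλ,  σ = 1.2599 rad → d_gc = 8029.12 km
Rhumb line: Δψ = +1.0902, q = Δφ/Δψ = 0.6092, d_rh = R√(Δφ²+q²Δλ²) = 9107.64 km
Excess = 9107.64 − 8029.12 = 1078.52 ≈ 1079 km

1079 km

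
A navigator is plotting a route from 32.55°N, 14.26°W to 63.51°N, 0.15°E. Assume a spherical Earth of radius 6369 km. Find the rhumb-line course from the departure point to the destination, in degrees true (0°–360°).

16.6°

Meridional parts: M(φ₁)=+0.6014, M(φ₂)=+1.4466 → ΔM = +0.8452;  Δλ = +0.2515 rad
tan C = Δλ / ΔM = +0.2976 → C = 16.57°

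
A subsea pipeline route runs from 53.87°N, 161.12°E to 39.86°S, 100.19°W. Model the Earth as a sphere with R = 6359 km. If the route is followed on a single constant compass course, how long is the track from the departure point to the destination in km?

Rhumb course C = atan2(Δλ, Δψ) with Δψ = ln[tan(π/4+φ₂/2)/tan(π/4+φ₁/2)] = -1.8800, Δλ = +1.7225 → C = 137.50°
d = R·|Δφ| / |cos C| = 6359·1.63590 / 0.73733 = 14109 km

14109 km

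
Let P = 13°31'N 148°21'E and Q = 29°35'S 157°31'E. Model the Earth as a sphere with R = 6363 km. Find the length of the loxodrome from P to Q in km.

4886 km

Rhumb course C = atan2(Δλ, Δψ) with Δψ = ln[tan(π/4+φ₂/2)/tan(π/4+φ₁/2)] = -0.7791, Δλ = +0.1600 → C = 168.39°
d = R·|Δφ| / |cos C| = 6363·0.75224 / 0.97956 = 4886 km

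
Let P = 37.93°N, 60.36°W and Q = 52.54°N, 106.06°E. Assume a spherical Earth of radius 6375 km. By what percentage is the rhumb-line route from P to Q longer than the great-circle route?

32.0%

Great circle: σ = 1.5492 rad → d_gc = Rσ = 9876.0 km
Rhumb: Δφ = +0.2550, Δλ = +2.9046, Δψ = +0.3651, q = Δφ/Δψ = 0.6984 → d_rh = R√(Δφ²+q²Δλ²) = 13033.3 km
Excess = (13033.3 − 9876.0) / 9876.0 = 3157.3 / 9876.0 = 31.97% ≈ 32.0%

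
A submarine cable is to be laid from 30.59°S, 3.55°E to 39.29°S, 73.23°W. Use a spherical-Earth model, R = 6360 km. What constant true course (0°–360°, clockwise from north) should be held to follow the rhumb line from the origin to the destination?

Meridional parts: M(φ₁)=-0.5612, M(φ₂)=-0.7468 → ΔM = -0.1856;  Δλ = -1.3401 rad
tan C = Δλ / ΔM = +7.2208 → C = 262.12°

262.1°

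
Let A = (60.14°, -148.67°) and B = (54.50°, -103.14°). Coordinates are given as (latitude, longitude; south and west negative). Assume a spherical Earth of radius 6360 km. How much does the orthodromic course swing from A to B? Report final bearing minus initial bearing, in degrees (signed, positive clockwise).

Initial bearing θ₁ = atan2(sin Δλ cos φ₂, cos φ₁ sin φ₂ − sin φ₁ cos φ₂ cos Δλ) = 82.77°
Final bearing θ₂ = (initial bearing from the destination back to the start) + 180° = 121.73°
Δθ = θ₂ − θ₁ = +39.0°

+39.0°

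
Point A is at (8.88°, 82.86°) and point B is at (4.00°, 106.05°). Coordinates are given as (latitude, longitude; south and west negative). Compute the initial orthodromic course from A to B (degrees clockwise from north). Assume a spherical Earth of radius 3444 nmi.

N = sin Δλ·cos φ₂ = +0.3928;  D = cos φ₁ sin φ₂ − sin φ₁ cos φ₂ cos Δλ = -0.0726
initial course = atan2(N, D) = 100.47°

100.5°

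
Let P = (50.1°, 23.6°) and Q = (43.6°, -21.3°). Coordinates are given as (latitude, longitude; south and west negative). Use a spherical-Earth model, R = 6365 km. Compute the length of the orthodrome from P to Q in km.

Haversine: a = sin²(Δφ/2)+cos φ₁ cos φ₂ sin²(Δλ/2) = 0.07096;  σ = 2·atan2(√a,√(1−a))
σ = 30.897° → d = Rσ = 6365·0.53926 = 3432 km

3432 km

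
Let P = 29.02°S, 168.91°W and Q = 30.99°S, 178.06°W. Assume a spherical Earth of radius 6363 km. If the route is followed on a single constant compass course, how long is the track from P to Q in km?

Δψ = ln[tan(π/4+φ₂/2)/tan(π/4+φ₁/2)] = -0.0397;  Δφ = -0.0344 rad,  Δλ = -0.1597 rad
q = Δφ/Δψ = 0.8659
d = R·√(Δφ² + q²Δλ²) = 6363·0.14249 = 907 km

907 km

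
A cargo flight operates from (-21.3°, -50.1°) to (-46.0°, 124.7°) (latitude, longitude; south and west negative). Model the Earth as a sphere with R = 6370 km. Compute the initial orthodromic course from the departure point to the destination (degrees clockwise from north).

θ = atan2( sin Δλ·cos φ₂ ,  cos φ₁ sin φ₂ − sin φ₁ cos φ₂ cos Δλ )
  = atan2(+0.0630, -0.9215) = 176.09°

176.1°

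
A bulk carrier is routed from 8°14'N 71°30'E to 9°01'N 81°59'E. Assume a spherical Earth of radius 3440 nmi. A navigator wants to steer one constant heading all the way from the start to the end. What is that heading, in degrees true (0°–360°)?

Δψ = ln[tan(π/4+φ₂/2)/tan(π/4+φ₁/2)] = +0.0138
Δλ = +0.1830 rad (taken the short way round)
course = atan2(Δλ, Δψ) = 85.68°

85.7°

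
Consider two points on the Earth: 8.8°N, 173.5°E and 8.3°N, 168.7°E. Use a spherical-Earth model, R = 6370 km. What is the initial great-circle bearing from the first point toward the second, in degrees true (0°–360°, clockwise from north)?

264.3°

N = sin Δλ·cos φ₂ = -0.0828;  D = cos φ₁ sin φ₂ − sin φ₁ cos φ₂ cos Δλ = -0.0082
initial course = atan2(N, D) = 264.35°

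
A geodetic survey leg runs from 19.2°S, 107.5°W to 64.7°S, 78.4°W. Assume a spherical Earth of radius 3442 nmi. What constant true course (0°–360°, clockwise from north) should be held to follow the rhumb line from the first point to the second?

156.2°

Δψ = ln[tan(π/4+φ₂/2)/tan(π/4+φ₁/2)] = -1.1526
Δλ = +0.5079 rad (taken the short way round)
course = atan2(Δλ, Δψ) = 156.22°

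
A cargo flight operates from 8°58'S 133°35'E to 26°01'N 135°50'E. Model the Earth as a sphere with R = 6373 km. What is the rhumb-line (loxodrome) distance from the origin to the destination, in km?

3899 km

Rhumb course C = atan2(Δλ, Δψ) with Δψ = ln[tan(π/4+φ₂/2)/tan(π/4+φ₁/2)] = +0.6277, Δλ = +0.0393 → C = 3.58°
d = R·|Δφ| / |cos C| = 6373·0.61057 / 0.99805 = 3899 km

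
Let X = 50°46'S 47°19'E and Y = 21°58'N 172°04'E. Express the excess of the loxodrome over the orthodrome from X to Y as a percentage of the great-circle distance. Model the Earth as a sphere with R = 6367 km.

3.3%

Great circle: σ = 2.2448 rad → d_gc = Rσ = 14292.3 km
Rhumb: Δφ = +1.2694, Δλ = +2.1773, Δψ = +1.4248, q = Δφ/Δψ = 0.8909 → d_rh = R√(Δφ²+q²Δλ²) = 14760.6 km
Excess = (14760.6 − 14292.3) / 14292.3 = 468.3 / 14292.3 = 3.28% ≈ 3.3%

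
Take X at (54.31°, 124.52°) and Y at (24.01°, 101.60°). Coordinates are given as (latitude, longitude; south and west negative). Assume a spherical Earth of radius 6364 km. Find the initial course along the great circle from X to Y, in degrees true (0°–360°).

θ = atan2( sin Δλ·cos φ₂ ,  cos φ₁ sin φ₂ − sin φ₁ cos φ₂ cos Δλ )
  = atan2(-0.3557, -0.4460) = 218.58°

218.6°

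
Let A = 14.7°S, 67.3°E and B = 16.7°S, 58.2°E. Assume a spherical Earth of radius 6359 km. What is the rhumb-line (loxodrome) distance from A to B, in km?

997 km

Δψ = ln[tan(π/4+φ₂/2)/tan(π/4+φ₁/2)] = -0.0363;  Δφ = -0.0349 rad,  Δλ = -0.1588 rad
q = Δφ/Δψ = 0.9626
d = R·√(Δφ² + q²Δλ²) = 6359·0.15682 = 997 km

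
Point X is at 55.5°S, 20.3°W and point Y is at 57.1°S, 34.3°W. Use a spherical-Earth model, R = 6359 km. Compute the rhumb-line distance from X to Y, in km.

Δψ = ln[tan(π/4+φ₂/2)/tan(π/4+φ₁/2)] = -0.0503;  Δφ = -0.0279 rad,  Δλ = -0.2443 rad
q = Δφ/Δψ = 0.5547
d = R·√(Δφ² + q²Δλ²) = 6359·0.13840 = 880 km

880 km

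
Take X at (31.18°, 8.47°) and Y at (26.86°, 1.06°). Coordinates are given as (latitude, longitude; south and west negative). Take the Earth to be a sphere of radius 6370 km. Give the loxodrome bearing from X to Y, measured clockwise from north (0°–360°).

Δψ = ln[tan(π/4+φ₂/2)/tan(π/4+φ₁/2)] = -0.0863
Δλ = -0.1293 rad (taken the short way round)
course = atan2(Δλ, Δψ) = 236.30°

236.3°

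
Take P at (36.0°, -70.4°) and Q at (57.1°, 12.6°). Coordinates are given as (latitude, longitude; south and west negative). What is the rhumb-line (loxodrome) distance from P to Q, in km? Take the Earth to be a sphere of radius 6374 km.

Δψ = ln[tan(π/4+φ₂/2)/tan(π/4+φ₁/2)] = +0.5456;  Δφ = +0.3683 rad,  Δλ = +1.4486 rad
q = Δφ/Δψ = 0.6750
d = R·√(Δφ² + q²Δλ²) = 6374·1.04482 = 6660 km

6660 km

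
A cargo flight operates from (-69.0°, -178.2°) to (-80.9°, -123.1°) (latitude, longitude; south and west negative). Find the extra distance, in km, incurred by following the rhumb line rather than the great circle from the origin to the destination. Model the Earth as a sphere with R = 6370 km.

Great circle: cos σ = sin φ₁ sin φ₂ + cos φ₁ cos φ₂ cos Δλ,  σ = 0.3036 rad → d_gc = 1934.1 km
Rhumb line: Δψ = -0.8454, q = Δφ/Δψ = 0.2457, d_rh = R√(Δφ²+q²Δλ²) = 2003.8 km
Excess = 2003.8 − 1934.1 = 69.7 ≈ 70 km

70 km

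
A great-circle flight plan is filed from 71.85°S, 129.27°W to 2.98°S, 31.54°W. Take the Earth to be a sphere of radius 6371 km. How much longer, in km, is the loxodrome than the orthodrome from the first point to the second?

641 km

Great circle: cos σ = sin φ₁ sin φ₂ + cos φ₁ cos φ₂ cos Δλ,  σ = 1.5632 rad → d_gc = 9959.4 km
Rhumb line: Δψ = +1.7823, q = Δφ/Δψ = 0.6744, d_rh = R√(Δφ²+q²Δλ²) = 10600.0 km
Excess = 10600.0 − 9959.4 = 640.6 ≈ 641 km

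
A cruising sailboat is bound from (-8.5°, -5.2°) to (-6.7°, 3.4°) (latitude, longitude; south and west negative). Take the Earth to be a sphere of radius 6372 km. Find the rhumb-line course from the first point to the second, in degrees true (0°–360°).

Meridional parts: M(φ₁)=-0.1489, M(φ₂)=-0.1172 → ΔM = +0.0317;  Δλ = +0.1501 rad
tan C = Δλ / ΔM = +4.7356 → C = 78.08°

78.1°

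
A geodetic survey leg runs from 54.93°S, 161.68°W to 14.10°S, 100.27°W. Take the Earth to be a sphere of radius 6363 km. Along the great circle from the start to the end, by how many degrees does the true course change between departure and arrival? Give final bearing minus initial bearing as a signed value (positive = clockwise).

At departure: θ₁ = atan2(sin Δλ cos φ₂, cos φ₁ sin φ₂ − sin φ₁ cos φ₂ cos Δλ) = 74.27°
At arrival: θ₂ = atan2(sin Δλ cos φ₁, −cos φ₂ sin φ₁ + sin φ₂ cos φ₁ cos Δλ) = 34.77°
Δθ = θ₂ − θ₁ = -39.5°

-39.5°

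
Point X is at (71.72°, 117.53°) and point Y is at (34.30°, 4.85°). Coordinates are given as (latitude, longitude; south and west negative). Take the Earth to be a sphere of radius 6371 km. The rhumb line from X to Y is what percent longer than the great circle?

12.6%

Great circle: σ = 1.1206 rad → d_gc = Rσ = 7139.1 km
Rhumb: Δφ = -0.6531, Δλ = -1.9666, Δψ = -1.1890, q = Δφ/Δψ = 0.5493 → d_rh = R√(Δφ²+q²Δλ²) = 8042.1 km
Excess = (8042.1 − 7139.1) / 7139.1 = 903.0 / 7139.1 = 12.649% ≈ 12.6%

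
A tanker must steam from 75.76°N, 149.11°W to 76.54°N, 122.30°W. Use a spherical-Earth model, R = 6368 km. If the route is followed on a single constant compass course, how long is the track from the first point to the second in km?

718 km

Δψ = ln[tan(π/4+φ₂/2)/tan(π/4+φ₁/2)] = +0.0569;  Δφ = +0.0136 rad,  Δλ = +0.4679 rad
q = Δφ/Δψ = 0.2393
d = R·√(Δφ² + q²Δλ²) = 6368·0.11281 = 718 km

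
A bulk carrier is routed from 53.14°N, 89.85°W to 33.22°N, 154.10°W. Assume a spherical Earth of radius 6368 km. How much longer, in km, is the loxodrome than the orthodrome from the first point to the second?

Great circle: cos σ = sin φ₁ sin φ₂ + cos φ₁ cos φ₂ cos Δλ,  σ = 0.8548 rad → d_gc = 5443.5 km
Rhumb line: Δψ = -0.4836, q = Δφ/Δψ = 0.7189, d_rh = R√(Δφ²+q²Δλ²) = 5590.9 km
Excess = 5590.9 − 5443.5 = 147.4 ≈ 147 km

147 km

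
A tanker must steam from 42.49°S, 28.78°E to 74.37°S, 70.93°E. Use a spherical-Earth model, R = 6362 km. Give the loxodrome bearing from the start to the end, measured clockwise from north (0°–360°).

147.7°

Meridional parts: M(φ₁)=-0.8207, M(φ₂)=-1.9860 → ΔM = -1.1652;  Δλ = +0.7357 rad
tan C = Δλ / ΔM = -0.6313 → C = 147.73°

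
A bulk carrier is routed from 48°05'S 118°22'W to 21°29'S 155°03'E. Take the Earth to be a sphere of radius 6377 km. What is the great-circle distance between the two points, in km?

8010 km

Haversine: a = sin²(Δφ/2)+cos φ₁ cos φ₂ sin²(Δλ/2) = 0.34522;  σ = 2·atan2(√a,√(1−a))
σ = 71.967° → d = Rσ = 6377·1.25606 = 8010 km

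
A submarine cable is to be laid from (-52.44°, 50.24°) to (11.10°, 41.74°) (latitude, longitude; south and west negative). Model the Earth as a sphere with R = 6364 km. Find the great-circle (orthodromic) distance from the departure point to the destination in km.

Haversine: a = sin²(Δφ/2)+cos φ₁ cos φ₂ sin²(Δλ/2) = 0.28050;  σ = 2·atan2(√a,√(1−a))
σ = 63.960° → d = Rσ = 6364·1.11631 = 7104 km

7104 km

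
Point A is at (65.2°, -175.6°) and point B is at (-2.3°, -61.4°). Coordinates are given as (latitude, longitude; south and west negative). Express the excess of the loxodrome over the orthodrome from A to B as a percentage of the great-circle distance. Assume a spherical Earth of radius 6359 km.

7.6%

Great circle: σ = 1.7806 rad → d_gc = Rσ = 11322.6 km
Rhumb: Δφ = -1.1781, Δλ = +1.9932, Δψ = -1.5549, q = Δφ/Δψ = 0.7577 → d_rh = R√(Δφ²+q²Δλ²) = 12179.6 km
Excess = (12179.6 − 11322.6) / 11322.6 = 857.0 / 11322.6 = 7.57% ≈ 7.6%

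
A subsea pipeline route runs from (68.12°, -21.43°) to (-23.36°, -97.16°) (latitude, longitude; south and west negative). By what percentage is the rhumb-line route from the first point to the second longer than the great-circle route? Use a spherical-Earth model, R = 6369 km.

2.0%

Great circle: σ = 1.8584 rad → d_gc = Rσ = 11835.9 km
Rhumb: Δφ = -1.5966, Δλ = -1.3217, Δψ = -2.0630, q = Δφ/Δψ = 0.7739 → d_rh = R√(Δφ²+q²Δλ²) = 12076.9 km
Excess = (12076.9 − 11835.9) / 11835.9 = 241.0 / 11835.9 = 2.04% ≈ 2.0%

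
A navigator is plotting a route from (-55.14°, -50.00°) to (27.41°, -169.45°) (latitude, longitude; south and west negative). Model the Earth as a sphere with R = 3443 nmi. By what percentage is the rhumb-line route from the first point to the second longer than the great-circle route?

3.0%

Great circle: σ = 2.2488 rad → d_gc = Rσ = 7742.5 nmi
Rhumb: Δφ = +1.4408, Δλ = -2.0848, Δψ = +1.6563, q = Δφ/Δψ = 0.8699 → d_rh = R√(Δφ²+q²Δλ²) = 7974.7 nmi
Excess = (7974.7 − 7742.5) / 7742.5 = 232.2 / 7742.5 = 3.00% ≈ 3.0%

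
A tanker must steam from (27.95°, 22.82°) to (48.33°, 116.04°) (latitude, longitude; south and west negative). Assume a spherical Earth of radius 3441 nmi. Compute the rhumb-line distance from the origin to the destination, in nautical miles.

4520 nmi

Δψ = ln[tan(π/4+φ₂/2)/tan(π/4+φ₁/2)] = +0.4577;  Δφ = +0.3557 rad,  Δλ = +1.6270 rad
q = Δφ/Δψ = 0.7771
d = R·√(Δφ² + q²Δλ²) = 3441·1.31349 = 4520 nmi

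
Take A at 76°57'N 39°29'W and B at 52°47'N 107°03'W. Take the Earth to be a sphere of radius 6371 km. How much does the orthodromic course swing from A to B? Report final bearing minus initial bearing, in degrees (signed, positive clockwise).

-63.5°

Initial bearing θ₁ = atan2(sin Δλ cos φ₂, cos φ₁ sin φ₂ − sin φ₁ cos φ₂ cos Δλ) = 265.40°
Final bearing θ₂ = (initial bearing from the destination back to the start) + 180° = 201.85°
Δθ = θ₂ − θ₁ = -63.5°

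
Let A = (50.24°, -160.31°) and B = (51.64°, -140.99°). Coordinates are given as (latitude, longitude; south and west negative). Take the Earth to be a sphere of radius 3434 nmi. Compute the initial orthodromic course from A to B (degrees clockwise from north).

N = sin Δλ·cos φ₂ = +0.2053;  D = cos φ₁ sin φ₂ − sin φ₁ cos φ₂ cos Δλ = +0.0513
initial course = atan2(N, D) = 75.97°

76.0°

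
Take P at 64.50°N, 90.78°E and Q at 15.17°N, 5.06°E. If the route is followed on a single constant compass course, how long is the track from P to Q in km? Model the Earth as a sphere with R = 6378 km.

Rhumb course C = atan2(Δλ, Δψ) with Δψ = ln[tan(π/4+φ₂/2)/tan(π/4+φ₁/2)] = -1.2181, Δλ = -1.4961 → C = 230.85°
d = R·|Δφ| / |cos C| = 6378·0.86097 / 0.63137 = 8697 km

8697 km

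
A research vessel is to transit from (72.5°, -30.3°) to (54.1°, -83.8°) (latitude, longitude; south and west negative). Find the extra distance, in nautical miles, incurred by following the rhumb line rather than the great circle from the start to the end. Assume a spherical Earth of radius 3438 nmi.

Great circle: cos σ = sin φ₁ sin φ₂ + cos φ₁ cos φ₂ cos Δλ,  σ = 0.5003 rad → d_gc = 1720.1 nmi
Rhumb line: Δψ = -0.7442, q = Δφ/Δψ = 0.4315, d_rh = R√(Δφ²+q²Δλ²) = 1771.4 nmi
Excess = 1771.4 − 1720.1 = 51.3 ≈ 51 nmi

51 nmi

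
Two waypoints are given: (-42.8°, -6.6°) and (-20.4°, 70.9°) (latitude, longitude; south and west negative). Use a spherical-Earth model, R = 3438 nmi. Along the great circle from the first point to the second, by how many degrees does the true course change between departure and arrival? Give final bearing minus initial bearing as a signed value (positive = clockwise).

-46.4°

At departure: θ₁ = atan2(sin Δλ cos φ₂, cos φ₁ sin φ₂ − sin φ₁ cos φ₂ cos Δλ) = 97.34°
At arrival: θ₂ = atan2(sin Δλ cos φ₁, −cos φ₂ sin φ₁ + sin φ₂ cos φ₁ cos Δλ) = 50.93°
Δθ = θ₂ − θ₁ = -46.4°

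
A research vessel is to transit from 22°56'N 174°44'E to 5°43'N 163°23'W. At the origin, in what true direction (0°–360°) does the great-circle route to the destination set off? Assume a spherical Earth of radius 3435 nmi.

N = sin Δλ·cos φ₂ = +0.3709;  D = cos φ₁ sin φ₂ − sin φ₁ cos φ₂ cos Δλ = -0.2680
initial course = atan2(N, D) = 125.86°

125.9°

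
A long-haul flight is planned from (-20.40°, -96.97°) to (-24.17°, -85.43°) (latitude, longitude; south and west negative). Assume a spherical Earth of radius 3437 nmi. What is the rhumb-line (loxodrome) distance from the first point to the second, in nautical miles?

679 nmi

Δψ = ln[tan(π/4+φ₂/2)/tan(π/4+φ₁/2)] = -0.0711;  Δφ = -0.0658 rad,  Δλ = +0.2014 rad
q = Δφ/Δψ = 0.9251
d = R·√(Δφ² + q²Δλ²) = 3437·0.19760 = 679 nmi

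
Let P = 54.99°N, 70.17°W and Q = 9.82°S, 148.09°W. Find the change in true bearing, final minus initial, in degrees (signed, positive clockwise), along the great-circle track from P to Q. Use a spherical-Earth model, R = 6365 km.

Initial bearing θ₁ = atan2(sin Δλ cos φ₂, cos φ₁ sin φ₂ − sin φ₁ cos φ₂ cos Δλ) = 254.53°
Final bearing θ₂ = (initial bearing from the destination back to the start) + 180° = 214.13°
Δθ = θ₂ − θ₁ = -40.4°

-40.4°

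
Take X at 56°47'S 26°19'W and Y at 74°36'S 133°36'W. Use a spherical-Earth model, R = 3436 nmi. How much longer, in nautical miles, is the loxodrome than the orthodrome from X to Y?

Great circle: cos σ = sin φ₁ sin φ₂ + cos φ₁ cos φ₂ cos Δλ,  σ = 0.7023 rad → d_gc = 2413.2 nmi
Rhumb line: Δψ = -0.7912, q = Δφ/Δψ = 0.3930, d_rh = R√(Δφ²+q²Δλ²) = 2745.0 nmi
Excess = 2745.0 − 2413.2 = 331.8 ≈ 332 nmi

332 nmi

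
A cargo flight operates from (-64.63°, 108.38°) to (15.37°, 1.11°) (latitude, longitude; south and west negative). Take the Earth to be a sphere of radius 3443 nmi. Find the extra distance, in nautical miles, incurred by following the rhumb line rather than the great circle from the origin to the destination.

Great circle: cos σ = sin φ₁ sin φ₂ + cos φ₁ cos φ₂ cos Δλ,  σ = 1.9414 rad → d_gc = 6684.1 nmi
Rhumb line: Δψ = +1.7628, q = Δφ/Δψ = 0.7921, d_rh = R√(Δφ²+q²Δλ²) = 7012.7 nmi
Excess = 7012.7 − 6684.1 = 328.6 ≈ 329 nmi

329 nmi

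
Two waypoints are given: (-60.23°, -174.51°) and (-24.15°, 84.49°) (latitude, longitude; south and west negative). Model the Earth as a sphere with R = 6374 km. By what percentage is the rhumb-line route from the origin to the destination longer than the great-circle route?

Great circle: σ = 1.2988 rad → d_gc = Rσ = 8278.4 km
Rhumb: Δφ = +0.6297, Δλ = -1.7628, Δψ = +0.8905, q = Δφ/Δψ = 0.7072 → d_rh = R√(Δφ²+q²Δλ²) = 8902.1 km
Excess = (8902.1 − 8278.4) / 8278.4 = 623.7 / 8278.4 = 7.53% ≈ 7.5%

7.5%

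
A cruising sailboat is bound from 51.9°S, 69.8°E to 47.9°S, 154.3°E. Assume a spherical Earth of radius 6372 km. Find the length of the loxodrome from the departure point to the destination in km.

Rhumb course C = atan2(Δλ, Δψ) with Δψ = ln[tan(π/4+φ₂/2)/tan(π/4+φ₁/2)] = +0.1085, Δλ = +1.4748 → C = 85.79°
d = R·|Δφ| / |cos C| = 6372·0.06981 / 0.07335 = 6065 km

6065 km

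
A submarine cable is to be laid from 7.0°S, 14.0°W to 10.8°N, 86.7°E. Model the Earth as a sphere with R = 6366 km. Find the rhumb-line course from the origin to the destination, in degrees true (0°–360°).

Meridional parts: M(φ₁)=-0.1225, M(φ₂)=+0.1896 → ΔM = +0.3121;  Δλ = +1.7575 rad
tan C = Δλ / ΔM = +5.6314 → C = 79.93°

79.9°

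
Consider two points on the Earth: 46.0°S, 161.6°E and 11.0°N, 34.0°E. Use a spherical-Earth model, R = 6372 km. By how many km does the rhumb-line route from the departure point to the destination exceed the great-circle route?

575 km

Great circle: cos σ = sin φ₁ sin φ₂ + cos φ₁ cos φ₂ cos Δλ,  σ = 2.1571 rad → d_gc = 13745.2 km
Rhumb line: Δψ = +1.0995, q = Δφ/Δψ = 0.9048, d_rh = R√(Δφ²+q²Δλ²) = 14320.0 km
Excess = 14320.0 − 13745.2 = 574.8 ≈ 575 km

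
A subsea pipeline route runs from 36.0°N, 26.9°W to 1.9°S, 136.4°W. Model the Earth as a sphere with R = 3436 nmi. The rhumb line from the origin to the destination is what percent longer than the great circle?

2.2%

Great circle: σ = 1.8644 rad → d_gc = Rσ = 6406.0 nmi
Rhumb: Δφ = -0.6615, Δλ = -1.9111, Δψ = -0.7074, q = Δφ/Δψ = 0.9350 → d_rh = R√(Δφ²+q²Δλ²) = 6547.2 nmi
Excess = (6547.2 − 6406.0) / 6406.0 = 141.2 / 6406.0 = 2.20% ≈ 2.2%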